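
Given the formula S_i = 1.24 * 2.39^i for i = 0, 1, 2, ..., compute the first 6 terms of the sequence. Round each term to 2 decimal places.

This is a geometric sequence.
i=0: S_0 = 1.24 * 2.39^0 = 1.24
i=1: S_1 = 1.24 * 2.39^1 ≈ 2.96
i=2: S_2 = 1.24 * 2.39^2 ≈ 7.08
i=3: S_3 = 1.24 * 2.39^3 ≈ 16.93
i=4: S_4 = 1.24 * 2.39^4 ≈ 40.46
i=5: S_5 = 1.24 * 2.39^5 ≈ 96.7
The first 6 terms are: [1.24, 2.96, 7.08, 16.93, 40.46, 96.7]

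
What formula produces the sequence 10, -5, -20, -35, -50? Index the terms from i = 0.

Check differences: -5 - 10 = -15
-20 - -5 = -15
Common difference d = -15.
First term a = 10.
Formula: S_i = 10 - 15*i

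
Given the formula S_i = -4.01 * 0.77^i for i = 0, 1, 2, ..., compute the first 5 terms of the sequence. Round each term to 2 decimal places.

This is a geometric sequence.
i=0: S_0 = -4.01 * 0.77^0 = -4.01
i=1: S_1 = -4.01 * 0.77^1 ≈ -3.09
i=2: S_2 = -4.01 * 0.77^2 ≈ -2.38
i=3: S_3 = -4.01 * 0.77^3 ≈ -1.83
i=4: S_4 = -4.01 * 0.77^4 ≈ -1.41
The first 5 terms are: [-4.01, -3.09, -2.38, -1.83, -1.41]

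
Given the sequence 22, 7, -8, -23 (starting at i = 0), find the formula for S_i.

Check differences: 7 - 22 = -15
-8 - 7 = -15
Common difference d = -15.
First term a = 22.
Formula: S_i = 22 - 15*i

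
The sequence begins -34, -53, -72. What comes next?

Differences: -53 - -34 = -19
This is an arithmetic sequence with common difference d = -19.
Next term = -72 + -19 = -91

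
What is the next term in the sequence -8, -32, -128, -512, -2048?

Ratios: -32 / -8 = 4.0
This is a geometric sequence with common ratio r = 4.
Next term = -2048 * 4 = -8192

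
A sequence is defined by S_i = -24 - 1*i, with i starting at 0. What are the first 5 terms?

This is an arithmetic sequence.
i=0: S_0 = -24 + -1*0 = -24
i=1: S_1 = -24 + -1*1 = -25
i=2: S_2 = -24 + -1*2 = -26
i=3: S_3 = -24 + -1*3 = -27
i=4: S_4 = -24 + -1*4 = -28
The first 5 terms are: [-24, -25, -26, -27, -28]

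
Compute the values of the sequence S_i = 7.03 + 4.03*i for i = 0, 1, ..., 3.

This is an arithmetic sequence.
i=0: S_0 = 7.03 + 4.03*0 = 7.03
i=1: S_1 = 7.03 + 4.03*1 = 11.06
i=2: S_2 = 7.03 + 4.03*2 = 15.09
i=3: S_3 = 7.03 + 4.03*3 = 19.12
The first 4 terms are: [7.03, 11.06, 15.09, 19.12]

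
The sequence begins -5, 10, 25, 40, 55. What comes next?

Differences: 10 - -5 = 15
This is an arithmetic sequence with common difference d = 15.
Next term = 55 + 15 = 70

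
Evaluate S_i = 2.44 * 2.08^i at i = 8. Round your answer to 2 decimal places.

S_8 = 2.44 * 2.08^8 ≈ 2.44 * 350.3537 ≈ 854.86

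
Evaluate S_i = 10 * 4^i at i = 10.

S_10 = 10 * 4^10 = 10 * 1048576 = 10485760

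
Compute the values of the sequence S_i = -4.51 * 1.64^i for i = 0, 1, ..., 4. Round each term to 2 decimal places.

This is a geometric sequence.
i=0: S_0 = -4.51 * 1.64^0 = -4.51
i=1: S_1 = -4.51 * 1.64^1 ≈ -7.4
i=2: S_2 = -4.51 * 1.64^2 ≈ -12.13
i=3: S_3 = -4.51 * 1.64^3 ≈ -19.89
i=4: S_4 = -4.51 * 1.64^4 ≈ -32.63
The first 5 terms are: [-4.51, -7.4, -12.13, -19.89, -32.63]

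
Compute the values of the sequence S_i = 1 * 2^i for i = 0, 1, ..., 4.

This is a geometric sequence.
i=0: S_0 = 1 * 2^0 = 1
i=1: S_1 = 1 * 2^1 = 2
i=2: S_2 = 1 * 2^2 = 4
i=3: S_3 = 1 * 2^3 = 8
i=4: S_4 = 1 * 2^4 = 16
The first 5 terms are: [1, 2, 4, 8, 16]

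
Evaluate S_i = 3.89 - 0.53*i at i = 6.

S_6 = 3.89 + -0.53*6 = 3.89 + -3.18 = 0.71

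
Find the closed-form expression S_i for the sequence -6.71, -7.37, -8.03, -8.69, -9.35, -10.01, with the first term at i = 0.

Check differences: -7.37 - -6.71 = -0.66
-8.03 - -7.37 = -0.66
Common difference d = -0.66.
First term a = -6.71.
Formula: S_i = -6.71 - 0.66*i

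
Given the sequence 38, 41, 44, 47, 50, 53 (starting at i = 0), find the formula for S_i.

Check differences: 41 - 38 = 3
44 - 41 = 3
Common difference d = 3.
First term a = 38.
Formula: S_i = 38 + 3*i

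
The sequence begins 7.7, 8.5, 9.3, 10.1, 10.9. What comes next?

Differences: 8.5 - 7.7 = 0.8
This is an arithmetic sequence with common difference d = 0.8.
Next term = 10.9 + 0.8 = 11.7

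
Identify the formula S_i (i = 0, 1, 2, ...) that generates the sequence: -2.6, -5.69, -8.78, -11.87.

Check differences: -5.69 - -2.6 = -3.09
-8.78 - -5.69 = -3.09
Common difference d = -3.09.
First term a = -2.6.
Formula: S_i = -2.60 - 3.09*i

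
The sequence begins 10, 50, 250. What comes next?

Ratios: 50 / 10 = 5.0
This is a geometric sequence with common ratio r = 5.
Next term = 250 * 5 = 1250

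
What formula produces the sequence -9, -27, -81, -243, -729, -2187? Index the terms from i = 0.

Check ratios: -27 / -9 = 3.0
Common ratio r = 3.
First term a = -9.
Formula: S_i = -9 * 3^i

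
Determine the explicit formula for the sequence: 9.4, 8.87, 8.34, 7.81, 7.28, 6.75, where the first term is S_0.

Check differences: 8.87 - 9.4 = -0.53
8.34 - 8.87 = -0.53
Common difference d = -0.53.
First term a = 9.4.
Formula: S_i = 9.40 - 0.53*i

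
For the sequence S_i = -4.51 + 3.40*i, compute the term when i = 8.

S_8 = -4.51 + 3.4*8 = -4.51 + 27.2 = 22.69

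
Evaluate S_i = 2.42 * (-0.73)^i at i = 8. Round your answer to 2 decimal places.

S_8 = 2.42 * (-0.73)^8 ≈ 2.42 * 0.0806 ≈ 0.2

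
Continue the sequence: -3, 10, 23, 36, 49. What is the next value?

Differences: 10 - -3 = 13
This is an arithmetic sequence with common difference d = 13.
Next term = 49 + 13 = 62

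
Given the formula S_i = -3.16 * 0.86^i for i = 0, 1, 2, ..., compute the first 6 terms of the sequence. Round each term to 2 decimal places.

This is a geometric sequence.
i=0: S_0 = -3.16 * 0.86^0 = -3.16
i=1: S_1 = -3.16 * 0.86^1 ≈ -2.72
i=2: S_2 = -3.16 * 0.86^2 ≈ -2.34
i=3: S_3 = -3.16 * 0.86^3 ≈ -2.01
i=4: S_4 = -3.16 * 0.86^4 ≈ -1.73
i=5: S_5 = -3.16 * 0.86^5 ≈ -1.49
The first 6 terms are: [-3.16, -2.72, -2.34, -2.01, -1.73, -1.49]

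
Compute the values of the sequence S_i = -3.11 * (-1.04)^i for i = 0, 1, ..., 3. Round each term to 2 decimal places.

This is a geometric sequence.
i=0: S_0 = -3.11 * (-1.04)^0 = -3.11
i=1: S_1 = -3.11 * (-1.04)^1 ≈ 3.23
i=2: S_2 = -3.11 * (-1.04)^2 ≈ -3.36
i=3: S_3 = -3.11 * (-1.04)^3 ≈ 3.5
The first 4 terms are: [-3.11, 3.23, -3.36, 3.5]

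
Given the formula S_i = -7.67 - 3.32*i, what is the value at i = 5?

S_5 = -7.67 + -3.32*5 = -7.67 + -16.6 = -24.27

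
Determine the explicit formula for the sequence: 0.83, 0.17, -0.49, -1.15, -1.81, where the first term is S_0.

Check differences: 0.17 - 0.83 = -0.66
-0.49 - 0.17 = -0.66
Common difference d = -0.66.
First term a = 0.83.
Formula: S_i = 0.83 - 0.66*i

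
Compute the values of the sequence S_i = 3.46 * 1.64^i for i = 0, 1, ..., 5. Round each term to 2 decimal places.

This is a geometric sequence.
i=0: S_0 = 3.46 * 1.64^0 = 3.46
i=1: S_1 = 3.46 * 1.64^1 ≈ 5.67
i=2: S_2 = 3.46 * 1.64^2 ≈ 9.31
i=3: S_3 = 3.46 * 1.64^3 ≈ 15.26
i=4: S_4 = 3.46 * 1.64^4 ≈ 25.03
i=5: S_5 = 3.46 * 1.64^5 ≈ 41.05
The first 6 terms are: [3.46, 5.67, 9.31, 15.26, 25.03, 41.05]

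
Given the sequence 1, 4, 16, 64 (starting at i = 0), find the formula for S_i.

Check ratios: 4 / 1 = 4.0
Common ratio r = 4.
First term a = 1.
Formula: S_i = 1 * 4^i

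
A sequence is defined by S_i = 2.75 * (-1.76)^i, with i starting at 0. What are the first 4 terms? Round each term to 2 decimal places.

This is a geometric sequence.
i=0: S_0 = 2.75 * (-1.76)^0 = 2.75
i=1: S_1 = 2.75 * (-1.76)^1 = -4.84
i=2: S_2 = 2.75 * (-1.76)^2 ≈ 8.52
i=3: S_3 = 2.75 * (-1.76)^3 ≈ -14.99
The first 4 terms are: [2.75, -4.84, 8.52, -14.99]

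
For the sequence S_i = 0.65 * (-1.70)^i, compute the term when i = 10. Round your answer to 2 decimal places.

S_10 = 0.65 * (-1.7)^10 ≈ 0.65 * 201.5994 ≈ 131.04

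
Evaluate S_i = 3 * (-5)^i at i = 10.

S_10 = 3 * (-5)^10 = 3 * 9765625 = 29296875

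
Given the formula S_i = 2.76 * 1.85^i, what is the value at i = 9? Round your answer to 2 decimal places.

S_9 = 2.76 * 1.85^9 ≈ 2.76 * 253.831523 ≈ 700.58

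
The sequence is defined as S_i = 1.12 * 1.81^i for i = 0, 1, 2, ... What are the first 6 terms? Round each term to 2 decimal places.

This is a geometric sequence.
i=0: S_0 = 1.12 * 1.81^0 = 1.12
i=1: S_1 = 1.12 * 1.81^1 ≈ 2.03
i=2: S_2 = 1.12 * 1.81^2 ≈ 3.67
i=3: S_3 = 1.12 * 1.81^3 ≈ 6.64
i=4: S_4 = 1.12 * 1.81^4 ≈ 12.02
i=5: S_5 = 1.12 * 1.81^5 ≈ 21.76
The first 6 terms are: [1.12, 2.03, 3.67, 6.64, 12.02, 21.76]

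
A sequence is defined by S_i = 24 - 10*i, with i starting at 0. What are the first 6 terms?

This is an arithmetic sequence.
i=0: S_0 = 24 + -10*0 = 24
i=1: S_1 = 24 + -10*1 = 14
i=2: S_2 = 24 + -10*2 = 4
i=3: S_3 = 24 + -10*3 = -6
i=4: S_4 = 24 + -10*4 = -16
i=5: S_5 = 24 + -10*5 = -26
The first 6 terms are: [24, 14, 4, -6, -16, -26]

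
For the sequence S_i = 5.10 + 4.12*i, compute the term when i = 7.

S_7 = 5.1 + 4.12*7 = 5.1 + 28.84 = 33.94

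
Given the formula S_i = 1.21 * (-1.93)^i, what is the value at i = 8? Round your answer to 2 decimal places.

S_8 = 1.21 * (-1.93)^8 ≈ 1.21 * 192.5123 ≈ 232.94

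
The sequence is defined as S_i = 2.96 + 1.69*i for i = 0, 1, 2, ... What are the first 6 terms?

This is an arithmetic sequence.
i=0: S_0 = 2.96 + 1.69*0 = 2.96
i=1: S_1 = 2.96 + 1.69*1 = 4.65
i=2: S_2 = 2.96 + 1.69*2 = 6.34
i=3: S_3 = 2.96 + 1.69*3 = 8.03
i=4: S_4 = 2.96 + 1.69*4 = 9.72
i=5: S_5 = 2.96 + 1.69*5 = 11.41
The first 6 terms are: [2.96, 4.65, 6.34, 8.03, 9.72, 11.41]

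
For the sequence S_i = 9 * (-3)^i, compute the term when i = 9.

S_9 = 9 * (-3)^9 = 9 * -19683 = -177147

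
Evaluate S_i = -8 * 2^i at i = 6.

S_6 = -8 * 2^6 = -8 * 64 = -512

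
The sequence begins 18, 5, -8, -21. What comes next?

Differences: 5 - 18 = -13
This is an arithmetic sequence with common difference d = -13.
Next term = -21 + -13 = -34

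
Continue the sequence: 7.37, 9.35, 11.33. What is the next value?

Differences: 9.35 - 7.37 = 1.98
This is an arithmetic sequence with common difference d = 1.98.
Next term = 11.33 + 1.98 = 13.31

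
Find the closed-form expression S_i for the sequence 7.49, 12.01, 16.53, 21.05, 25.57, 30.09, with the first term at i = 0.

Check differences: 12.01 - 7.49 = 4.52
16.53 - 12.01 = 4.52
Common difference d = 4.52.
First term a = 7.49.
Formula: S_i = 7.49 + 4.52*i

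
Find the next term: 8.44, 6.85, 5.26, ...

Differences: 6.85 - 8.44 = -1.59
This is an arithmetic sequence with common difference d = -1.59.
Next term = 5.26 + -1.59 = 3.67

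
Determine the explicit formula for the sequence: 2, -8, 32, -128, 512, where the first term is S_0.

Check ratios: -8 / 2 = -4.0
Common ratio r = -4.
First term a = 2.
Formula: S_i = 2 * (-4)^i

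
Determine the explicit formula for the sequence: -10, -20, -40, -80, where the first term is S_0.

Check ratios: -20 / -10 = 2.0
Common ratio r = 2.
First term a = -10.
Formula: S_i = -10 * 2^i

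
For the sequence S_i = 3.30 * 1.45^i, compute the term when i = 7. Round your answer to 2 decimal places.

S_7 = 3.3 * 1.45^7 ≈ 3.3 * 13.4765 ≈ 44.47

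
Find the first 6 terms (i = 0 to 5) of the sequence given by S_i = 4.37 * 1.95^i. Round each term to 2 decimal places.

This is a geometric sequence.
i=0: S_0 = 4.37 * 1.95^0 = 4.37
i=1: S_1 = 4.37 * 1.95^1 ≈ 8.52
i=2: S_2 = 4.37 * 1.95^2 ≈ 16.62
i=3: S_3 = 4.37 * 1.95^3 ≈ 32.4
i=4: S_4 = 4.37 * 1.95^4 ≈ 63.19
i=5: S_5 = 4.37 * 1.95^5 ≈ 123.21
The first 6 terms are: [4.37, 8.52, 16.62, 32.4, 63.19, 123.21]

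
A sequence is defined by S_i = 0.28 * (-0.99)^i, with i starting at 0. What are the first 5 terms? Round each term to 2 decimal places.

This is a geometric sequence.
i=0: S_0 = 0.28 * (-0.99)^0 = 0.28
i=1: S_1 = 0.28 * (-0.99)^1 ≈ -0.28
i=2: S_2 = 0.28 * (-0.99)^2 ≈ 0.27
i=3: S_3 = 0.28 * (-0.99)^3 ≈ -0.27
i=4: S_4 = 0.28 * (-0.99)^4 ≈ 0.27
The first 5 terms are: [0.28, -0.28, 0.27, -0.27, 0.27]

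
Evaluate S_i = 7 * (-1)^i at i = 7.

S_7 = 7 * (-1)^7 = 7 * -1 = -7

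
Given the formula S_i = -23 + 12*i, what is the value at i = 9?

S_9 = -23 + 12*9 = -23 + 108 = 85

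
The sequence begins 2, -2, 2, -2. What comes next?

Ratios: -2 / 2 = -1.0
This is a geometric sequence with common ratio r = -1.
Next term = -2 * -1 = 2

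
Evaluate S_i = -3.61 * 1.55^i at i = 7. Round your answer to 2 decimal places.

S_7 = -3.61 * 1.55^7 ≈ -3.61 * 21.4942 ≈ -77.59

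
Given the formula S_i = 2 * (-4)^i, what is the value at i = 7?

S_7 = 2 * (-4)^7 = 2 * -16384 = -32768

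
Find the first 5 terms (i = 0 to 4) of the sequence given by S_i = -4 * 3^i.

This is a geometric sequence.
i=0: S_0 = -4 * 3^0 = -4
i=1: S_1 = -4 * 3^1 = -12
i=2: S_2 = -4 * 3^2 = -36
i=3: S_3 = -4 * 3^3 = -108
i=4: S_4 = -4 * 3^4 = -324
The first 5 terms are: [-4, -12, -36, -108, -324]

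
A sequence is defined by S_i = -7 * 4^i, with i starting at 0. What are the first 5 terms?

This is a geometric sequence.
i=0: S_0 = -7 * 4^0 = -7
i=1: S_1 = -7 * 4^1 = -28
i=2: S_2 = -7 * 4^2 = -112
i=3: S_3 = -7 * 4^3 = -448
i=4: S_4 = -7 * 4^4 = -1792
The first 5 terms are: [-7, -28, -112, -448, -1792]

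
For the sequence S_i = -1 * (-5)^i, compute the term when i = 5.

S_5 = -1 * (-5)^5 = -1 * -3125 = 3125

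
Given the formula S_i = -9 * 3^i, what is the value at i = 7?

S_7 = -9 * 3^7 = -9 * 2187 = -19683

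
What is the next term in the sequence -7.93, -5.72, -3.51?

Differences: -5.72 - -7.93 = 2.21
This is an arithmetic sequence with common difference d = 2.21.
Next term = -3.51 + 2.21 = -1.3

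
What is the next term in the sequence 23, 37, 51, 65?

Differences: 37 - 23 = 14
This is an arithmetic sequence with common difference d = 14.
Next term = 65 + 14 = 79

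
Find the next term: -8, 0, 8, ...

Differences: 0 - -8 = 8
This is an arithmetic sequence with common difference d = 8.
Next term = 8 + 8 = 16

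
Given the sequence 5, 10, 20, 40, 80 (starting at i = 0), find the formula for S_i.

Check ratios: 10 / 5 = 2.0
Common ratio r = 2.
First term a = 5.
Formula: S_i = 5 * 2^i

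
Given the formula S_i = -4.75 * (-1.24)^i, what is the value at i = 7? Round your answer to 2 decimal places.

S_7 = -4.75 * (-1.24)^7 ≈ -4.75 * -4.5077 ≈ 21.41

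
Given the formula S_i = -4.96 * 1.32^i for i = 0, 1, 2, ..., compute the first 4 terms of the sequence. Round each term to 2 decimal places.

This is a geometric sequence.
i=0: S_0 = -4.96 * 1.32^0 = -4.96
i=1: S_1 = -4.96 * 1.32^1 ≈ -6.55
i=2: S_2 = -4.96 * 1.32^2 ≈ -8.64
i=3: S_3 = -4.96 * 1.32^3 ≈ -11.41
The first 4 terms are: [-4.96, -6.55, -8.64, -11.41]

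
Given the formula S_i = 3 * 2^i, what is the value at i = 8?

S_8 = 3 * 2^8 = 3 * 256 = 768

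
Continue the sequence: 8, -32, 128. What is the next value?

Ratios: -32 / 8 = -4.0
This is a geometric sequence with common ratio r = -4.
Next term = 128 * -4 = -512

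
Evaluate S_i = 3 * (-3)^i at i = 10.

S_10 = 3 * (-3)^10 = 3 * 59049 = 177147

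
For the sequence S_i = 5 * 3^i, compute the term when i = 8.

S_8 = 5 * 3^8 = 5 * 6561 = 32805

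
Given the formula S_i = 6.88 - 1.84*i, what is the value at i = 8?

S_8 = 6.88 + -1.84*8 = 6.88 + -14.72 = -7.84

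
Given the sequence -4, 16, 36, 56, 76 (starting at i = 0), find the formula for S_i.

Check differences: 16 - -4 = 20
36 - 16 = 20
Common difference d = 20.
First term a = -4.
Formula: S_i = -4 + 20*i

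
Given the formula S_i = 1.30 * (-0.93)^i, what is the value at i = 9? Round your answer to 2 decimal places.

S_9 = 1.3 * (-0.93)^9 ≈ 1.3 * -0.5204 ≈ -0.68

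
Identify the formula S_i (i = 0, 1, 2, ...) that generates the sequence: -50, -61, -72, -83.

Check differences: -61 - -50 = -11
-72 - -61 = -11
Common difference d = -11.
First term a = -50.
Formula: S_i = -50 - 11*i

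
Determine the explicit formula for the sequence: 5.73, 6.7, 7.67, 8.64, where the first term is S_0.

Check differences: 6.7 - 5.73 = 0.97
7.67 - 6.7 = 0.97
Common difference d = 0.97.
First term a = 5.73.
Formula: S_i = 5.73 + 0.97*i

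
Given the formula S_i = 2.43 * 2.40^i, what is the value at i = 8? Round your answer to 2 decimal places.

S_8 = 2.43 * 2.4^8 ≈ 2.43 * 1100.7531 ≈ 2674.83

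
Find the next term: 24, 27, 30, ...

Differences: 27 - 24 = 3
This is an arithmetic sequence with common difference d = 3.
Next term = 30 + 3 = 33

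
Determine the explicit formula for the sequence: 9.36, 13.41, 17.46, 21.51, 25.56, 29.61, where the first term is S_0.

Check differences: 13.41 - 9.36 = 4.05
17.46 - 13.41 = 4.05
Common difference d = 4.05.
First term a = 9.36.
Formula: S_i = 9.36 + 4.05*i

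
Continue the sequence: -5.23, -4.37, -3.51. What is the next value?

Differences: -4.37 - -5.23 = 0.86
This is an arithmetic sequence with common difference d = 0.86.
Next term = -3.51 + 0.86 = -2.65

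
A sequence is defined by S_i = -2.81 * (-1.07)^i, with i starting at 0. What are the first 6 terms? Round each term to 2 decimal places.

This is a geometric sequence.
i=0: S_0 = -2.81 * (-1.07)^0 = -2.81
i=1: S_1 = -2.81 * (-1.07)^1 ≈ 3.01
i=2: S_2 = -2.81 * (-1.07)^2 ≈ -3.22
i=3: S_3 = -2.81 * (-1.07)^3 ≈ 3.44
i=4: S_4 = -2.81 * (-1.07)^4 ≈ -3.68
i=5: S_5 = -2.81 * (-1.07)^5 ≈ 3.94
The first 6 terms are: [-2.81, 3.01, -3.22, 3.44, -3.68, 3.94]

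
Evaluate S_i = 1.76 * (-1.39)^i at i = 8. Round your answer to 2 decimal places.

S_8 = 1.76 * (-1.39)^8 ≈ 1.76 * 13.9354 ≈ 24.53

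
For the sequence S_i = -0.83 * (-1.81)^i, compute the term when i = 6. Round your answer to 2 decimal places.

S_6 = -0.83 * (-1.81)^6 ≈ -0.83 * 35.1618 ≈ -29.18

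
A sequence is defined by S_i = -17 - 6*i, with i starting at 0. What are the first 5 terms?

This is an arithmetic sequence.
i=0: S_0 = -17 + -6*0 = -17
i=1: S_1 = -17 + -6*1 = -23
i=2: S_2 = -17 + -6*2 = -29
i=3: S_3 = -17 + -6*3 = -35
i=4: S_4 = -17 + -6*4 = -41
The first 5 terms are: [-17, -23, -29, -35, -41]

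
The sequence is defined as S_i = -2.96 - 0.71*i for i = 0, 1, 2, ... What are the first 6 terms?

This is an arithmetic sequence.
i=0: S_0 = -2.96 + -0.71*0 = -2.96
i=1: S_1 = -2.96 + -0.71*1 = -3.67
i=2: S_2 = -2.96 + -0.71*2 = -4.38
i=3: S_3 = -2.96 + -0.71*3 = -5.09
i=4: S_4 = -2.96 + -0.71*4 = -5.8
i=5: S_5 = -2.96 + -0.71*5 = -6.51
The first 6 terms are: [-2.96, -3.67, -4.38, -5.09, -5.8, -6.51]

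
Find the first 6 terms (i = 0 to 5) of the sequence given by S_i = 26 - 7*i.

This is an arithmetic sequence.
i=0: S_0 = 26 + -7*0 = 26
i=1: S_1 = 26 + -7*1 = 19
i=2: S_2 = 26 + -7*2 = 12
i=3: S_3 = 26 + -7*3 = 5
i=4: S_4 = 26 + -7*4 = -2
i=5: S_5 = 26 + -7*5 = -9
The first 6 terms are: [26, 19, 12, 5, -2, -9]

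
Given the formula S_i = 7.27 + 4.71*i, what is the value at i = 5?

S_5 = 7.27 + 4.71*5 = 7.27 + 23.55 = 30.82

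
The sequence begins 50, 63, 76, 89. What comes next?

Differences: 63 - 50 = 13
This is an arithmetic sequence with common difference d = 13.
Next term = 89 + 13 = 102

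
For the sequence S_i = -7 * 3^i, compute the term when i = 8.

S_8 = -7 * 3^8 = -7 * 6561 = -45927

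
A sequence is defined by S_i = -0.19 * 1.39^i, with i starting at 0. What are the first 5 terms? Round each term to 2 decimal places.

This is a geometric sequence.
i=0: S_0 = -0.19 * 1.39^0 = -0.19
i=1: S_1 = -0.19 * 1.39^1 ≈ -0.26
i=2: S_2 = -0.19 * 1.39^2 ≈ -0.37
i=3: S_3 = -0.19 * 1.39^3 ≈ -0.51
i=4: S_4 = -0.19 * 1.39^4 ≈ -0.71
The first 5 terms are: [-0.19, -0.26, -0.37, -0.51, -0.71]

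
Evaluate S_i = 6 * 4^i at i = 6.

S_6 = 6 * 4^6 = 6 * 4096 = 24576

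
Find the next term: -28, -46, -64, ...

Differences: -46 - -28 = -18
This is an arithmetic sequence with common difference d = -18.
Next term = -64 + -18 = -82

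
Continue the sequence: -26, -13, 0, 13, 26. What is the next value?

Differences: -13 - -26 = 13
This is an arithmetic sequence with common difference d = 13.
Next term = 26 + 13 = 39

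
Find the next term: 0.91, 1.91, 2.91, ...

Differences: 1.91 - 0.91 = 1.0
This is an arithmetic sequence with common difference d = 1.0.
Next term = 2.91 + 1.0 = 3.91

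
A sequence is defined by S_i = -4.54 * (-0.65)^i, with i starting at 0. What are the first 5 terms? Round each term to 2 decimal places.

This is a geometric sequence.
i=0: S_0 = -4.54 * (-0.65)^0 = -4.54
i=1: S_1 = -4.54 * (-0.65)^1 ≈ 2.95
i=2: S_2 = -4.54 * (-0.65)^2 ≈ -1.92
i=3: S_3 = -4.54 * (-0.65)^3 ≈ 1.25
i=4: S_4 = -4.54 * (-0.65)^4 ≈ -0.81
The first 5 terms are: [-4.54, 2.95, -1.92, 1.25, -0.81]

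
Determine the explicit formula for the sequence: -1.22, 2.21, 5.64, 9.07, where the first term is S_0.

Check differences: 2.21 - -1.22 = 3.43
5.64 - 2.21 = 3.43
Common difference d = 3.43.
First term a = -1.22.
Formula: S_i = -1.22 + 3.43*i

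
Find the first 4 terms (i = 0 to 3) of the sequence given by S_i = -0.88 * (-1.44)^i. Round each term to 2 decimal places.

This is a geometric sequence.
i=0: S_0 = -0.88 * (-1.44)^0 = -0.88
i=1: S_1 = -0.88 * (-1.44)^1 ≈ 1.27
i=2: S_2 = -0.88 * (-1.44)^2 ≈ -1.82
i=3: S_3 = -0.88 * (-1.44)^3 ≈ 2.63
The first 4 terms are: [-0.88, 1.27, -1.82, 2.63]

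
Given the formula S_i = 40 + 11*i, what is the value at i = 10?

S_10 = 40 + 11*10 = 40 + 110 = 150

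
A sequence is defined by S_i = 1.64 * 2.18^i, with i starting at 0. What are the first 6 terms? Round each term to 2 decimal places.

This is a geometric sequence.
i=0: S_0 = 1.64 * 2.18^0 = 1.64
i=1: S_1 = 1.64 * 2.18^1 ≈ 3.58
i=2: S_2 = 1.64 * 2.18^2 ≈ 7.79
i=3: S_3 = 1.64 * 2.18^3 ≈ 16.99
i=4: S_4 = 1.64 * 2.18^4 ≈ 37.04
i=5: S_5 = 1.64 * 2.18^5 ≈ 80.75
The first 6 terms are: [1.64, 3.58, 7.79, 16.99, 37.04, 80.75]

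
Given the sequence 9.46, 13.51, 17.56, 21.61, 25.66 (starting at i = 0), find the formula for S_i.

Check differences: 13.51 - 9.46 = 4.05
17.56 - 13.51 = 4.05
Common difference d = 4.05.
First term a = 9.46.
Formula: S_i = 9.46 + 4.05*i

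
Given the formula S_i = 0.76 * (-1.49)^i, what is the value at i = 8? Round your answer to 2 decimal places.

S_8 = 0.76 * (-1.49)^8 ≈ 0.76 * 24.2935 ≈ 18.46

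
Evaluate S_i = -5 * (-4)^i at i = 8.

S_8 = -5 * (-4)^8 = -5 * 65536 = -327680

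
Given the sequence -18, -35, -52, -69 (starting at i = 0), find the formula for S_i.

Check differences: -35 - -18 = -17
-52 - -35 = -17
Common difference d = -17.
First term a = -18.
Formula: S_i = -18 - 17*i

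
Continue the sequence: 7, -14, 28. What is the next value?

Ratios: -14 / 7 = -2.0
This is a geometric sequence with common ratio r = -2.
Next term = 28 * -2 = -56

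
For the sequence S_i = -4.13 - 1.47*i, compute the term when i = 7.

S_7 = -4.13 + -1.47*7 = -4.13 + -10.29 = -14.42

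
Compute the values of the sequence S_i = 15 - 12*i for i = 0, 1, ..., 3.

This is an arithmetic sequence.
i=0: S_0 = 15 + -12*0 = 15
i=1: S_1 = 15 + -12*1 = 3
i=2: S_2 = 15 + -12*2 = -9
i=3: S_3 = 15 + -12*3 = -21
The first 4 terms are: [15, 3, -9, -21]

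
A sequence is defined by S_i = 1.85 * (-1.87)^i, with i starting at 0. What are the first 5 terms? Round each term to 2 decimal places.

This is a geometric sequence.
i=0: S_0 = 1.85 * (-1.87)^0 = 1.85
i=1: S_1 = 1.85 * (-1.87)^1 ≈ -3.46
i=2: S_2 = 1.85 * (-1.87)^2 ≈ 6.47
i=3: S_3 = 1.85 * (-1.87)^3 ≈ -12.1
i=4: S_4 = 1.85 * (-1.87)^4 ≈ 22.62
The first 5 terms are: [1.85, -3.46, 6.47, -12.1, 22.62]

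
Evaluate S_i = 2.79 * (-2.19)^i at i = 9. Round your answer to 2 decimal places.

S_9 = 2.79 * (-2.19)^9 ≈ 2.79 * -1158.7694 ≈ -3232.97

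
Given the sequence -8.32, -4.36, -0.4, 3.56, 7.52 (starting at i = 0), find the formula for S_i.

Check differences: -4.36 - -8.32 = 3.96
-0.4 - -4.36 = 3.96
Common difference d = 3.96.
First term a = -8.32.
Formula: S_i = -8.32 + 3.96*i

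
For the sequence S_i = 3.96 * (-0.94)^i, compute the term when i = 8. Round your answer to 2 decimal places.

S_8 = 3.96 * (-0.94)^8 ≈ 3.96 * 0.6096 ≈ 2.41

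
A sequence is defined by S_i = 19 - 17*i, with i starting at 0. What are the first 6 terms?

This is an arithmetic sequence.
i=0: S_0 = 19 + -17*0 = 19
i=1: S_1 = 19 + -17*1 = 2
i=2: S_2 = 19 + -17*2 = -15
i=3: S_3 = 19 + -17*3 = -32
i=4: S_4 = 19 + -17*4 = -49
i=5: S_5 = 19 + -17*5 = -66
The first 6 terms are: [19, 2, -15, -32, -49, -66]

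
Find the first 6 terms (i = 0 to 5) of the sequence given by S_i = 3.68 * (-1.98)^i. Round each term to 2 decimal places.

This is a geometric sequence.
i=0: S_0 = 3.68 * (-1.98)^0 = 3.68
i=1: S_1 = 3.68 * (-1.98)^1 ≈ -7.29
i=2: S_2 = 3.68 * (-1.98)^2 ≈ 14.43
i=3: S_3 = 3.68 * (-1.98)^3 ≈ -28.57
i=4: S_4 = 3.68 * (-1.98)^4 ≈ 56.56
i=5: S_5 = 3.68 * (-1.98)^5 ≈ -111.99
The first 6 terms are: [3.68, -7.29, 14.43, -28.57, 56.56, -111.99]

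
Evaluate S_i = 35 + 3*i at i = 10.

S_10 = 35 + 3*10 = 35 + 30 = 65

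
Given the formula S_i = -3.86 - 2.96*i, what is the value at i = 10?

S_10 = -3.86 + -2.96*10 = -3.86 + -29.6 = -33.46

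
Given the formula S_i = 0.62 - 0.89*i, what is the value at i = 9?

S_9 = 0.62 + -0.89*9 = 0.62 + -8.01 = -7.39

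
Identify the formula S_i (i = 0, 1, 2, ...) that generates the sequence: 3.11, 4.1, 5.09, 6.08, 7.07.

Check differences: 4.1 - 3.11 = 0.99
5.09 - 4.1 = 0.99
Common difference d = 0.99.
First term a = 3.11.
Formula: S_i = 3.11 + 0.99*i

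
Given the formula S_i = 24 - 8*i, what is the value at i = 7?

S_7 = 24 + -8*7 = 24 + -56 = -32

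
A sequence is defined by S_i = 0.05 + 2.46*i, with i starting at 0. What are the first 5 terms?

This is an arithmetic sequence.
i=0: S_0 = 0.05 + 2.46*0 = 0.05
i=1: S_1 = 0.05 + 2.46*1 = 2.51
i=2: S_2 = 0.05 + 2.46*2 = 4.97
i=3: S_3 = 0.05 + 2.46*3 = 7.43
i=4: S_4 = 0.05 + 2.46*4 = 9.89
The first 5 terms are: [0.05, 2.51, 4.97, 7.43, 9.89]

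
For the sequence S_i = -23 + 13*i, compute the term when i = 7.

S_7 = -23 + 13*7 = -23 + 91 = 68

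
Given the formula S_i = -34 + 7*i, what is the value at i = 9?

S_9 = -34 + 7*9 = -34 + 63 = 29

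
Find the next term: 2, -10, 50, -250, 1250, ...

Ratios: -10 / 2 = -5.0
This is a geometric sequence with common ratio r = -5.
Next term = 1250 * -5 = -6250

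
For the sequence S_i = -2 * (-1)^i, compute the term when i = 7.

S_7 = -2 * (-1)^7 = -2 * -1 = 2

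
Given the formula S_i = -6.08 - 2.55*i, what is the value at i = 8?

S_8 = -6.08 + -2.55*8 = -6.08 + -20.4 = -26.48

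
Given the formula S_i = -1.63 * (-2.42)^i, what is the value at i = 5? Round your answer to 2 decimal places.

S_5 = -1.63 * (-2.42)^5 ≈ -1.63 * -82.9998 ≈ 135.29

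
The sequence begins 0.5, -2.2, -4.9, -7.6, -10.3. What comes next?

Differences: -2.2 - 0.5 = -2.7
This is an arithmetic sequence with common difference d = -2.7.
Next term = -10.3 + -2.7 = -13.0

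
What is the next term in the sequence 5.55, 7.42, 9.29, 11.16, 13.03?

Differences: 7.42 - 5.55 = 1.87
This is an arithmetic sequence with common difference d = 1.87.
Next term = 13.03 + 1.87 = 14.9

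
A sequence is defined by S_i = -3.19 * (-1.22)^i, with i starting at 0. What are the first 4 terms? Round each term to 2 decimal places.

This is a geometric sequence.
i=0: S_0 = -3.19 * (-1.22)^0 = -3.19
i=1: S_1 = -3.19 * (-1.22)^1 ≈ 3.89
i=2: S_2 = -3.19 * (-1.22)^2 ≈ -4.75
i=3: S_3 = -3.19 * (-1.22)^3 ≈ 5.79
The first 4 terms are: [-3.19, 3.89, -4.75, 5.79]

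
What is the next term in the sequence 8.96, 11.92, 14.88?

Differences: 11.92 - 8.96 = 2.96
This is an arithmetic sequence with common difference d = 2.96.
Next term = 14.88 + 2.96 = 17.84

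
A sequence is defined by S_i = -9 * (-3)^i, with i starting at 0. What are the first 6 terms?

This is a geometric sequence.
i=0: S_0 = -9 * (-3)^0 = -9
i=1: S_1 = -9 * (-3)^1 = 27
i=2: S_2 = -9 * (-3)^2 = -81
i=3: S_3 = -9 * (-3)^3 = 243
i=4: S_4 = -9 * (-3)^4 = -729
i=5: S_5 = -9 * (-3)^5 = 2187
The first 6 terms are: [-9, 27, -81, 243, -729, 2187]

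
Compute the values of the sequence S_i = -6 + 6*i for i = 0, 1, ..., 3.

This is an arithmetic sequence.
i=0: S_0 = -6 + 6*0 = -6
i=1: S_1 = -6 + 6*1 = 0
i=2: S_2 = -6 + 6*2 = 6
i=3: S_3 = -6 + 6*3 = 12
The first 4 terms are: [-6, 0, 6, 12]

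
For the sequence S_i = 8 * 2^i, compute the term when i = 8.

S_8 = 8 * 2^8 = 8 * 256 = 2048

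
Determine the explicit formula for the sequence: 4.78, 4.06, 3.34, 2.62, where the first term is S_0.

Check differences: 4.06 - 4.78 = -0.72
3.34 - 4.06 = -0.72
Common difference d = -0.72.
First term a = 4.78.
Formula: S_i = 4.78 - 0.72*i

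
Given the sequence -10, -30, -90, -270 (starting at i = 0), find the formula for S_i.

Check ratios: -30 / -10 = 3.0
Common ratio r = 3.
First term a = -10.
Formula: S_i = -10 * 3^i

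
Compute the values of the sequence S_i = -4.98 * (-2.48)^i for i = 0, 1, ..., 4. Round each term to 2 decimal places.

This is a geometric sequence.
i=0: S_0 = -4.98 * (-2.48)^0 = -4.98
i=1: S_1 = -4.98 * (-2.48)^1 ≈ 12.35
i=2: S_2 = -4.98 * (-2.48)^2 ≈ -30.63
i=3: S_3 = -4.98 * (-2.48)^3 ≈ 75.96
i=4: S_4 = -4.98 * (-2.48)^4 ≈ -188.38
The first 5 terms are: [-4.98, 12.35, -30.63, 75.96, -188.38]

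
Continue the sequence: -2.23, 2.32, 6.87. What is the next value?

Differences: 2.32 - -2.23 = 4.55
This is an arithmetic sequence with common difference d = 4.55.
Next term = 6.87 + 4.55 = 11.42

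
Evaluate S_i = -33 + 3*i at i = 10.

S_10 = -33 + 3*10 = -33 + 30 = -3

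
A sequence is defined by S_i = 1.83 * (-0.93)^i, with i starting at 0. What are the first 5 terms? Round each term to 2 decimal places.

This is a geometric sequence.
i=0: S_0 = 1.83 * (-0.93)^0 = 1.83
i=1: S_1 = 1.83 * (-0.93)^1 ≈ -1.7
i=2: S_2 = 1.83 * (-0.93)^2 ≈ 1.58
i=3: S_3 = 1.83 * (-0.93)^3 ≈ -1.47
i=4: S_4 = 1.83 * (-0.93)^4 ≈ 1.37
The first 5 terms are: [1.83, -1.7, 1.58, -1.47, 1.37]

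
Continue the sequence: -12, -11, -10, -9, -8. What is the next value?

Differences: -11 - -12 = 1
This is an arithmetic sequence with common difference d = 1.
Next term = -8 + 1 = -7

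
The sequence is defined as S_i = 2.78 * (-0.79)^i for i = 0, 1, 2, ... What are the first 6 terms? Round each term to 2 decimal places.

This is a geometric sequence.
i=0: S_0 = 2.78 * (-0.79)^0 = 2.78
i=1: S_1 = 2.78 * (-0.79)^1 ≈ -2.2
i=2: S_2 = 2.78 * (-0.79)^2 ≈ 1.73
i=3: S_3 = 2.78 * (-0.79)^3 ≈ -1.37
i=4: S_4 = 2.78 * (-0.79)^4 ≈ 1.08
i=5: S_5 = 2.78 * (-0.79)^5 ≈ -0.86
The first 6 terms are: [2.78, -2.2, 1.73, -1.37, 1.08, -0.86]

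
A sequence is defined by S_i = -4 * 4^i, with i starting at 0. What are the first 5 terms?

This is a geometric sequence.
i=0: S_0 = -4 * 4^0 = -4
i=1: S_1 = -4 * 4^1 = -16
i=2: S_2 = -4 * 4^2 = -64
i=3: S_3 = -4 * 4^3 = -256
i=4: S_4 = -4 * 4^4 = -1024
The first 5 terms are: [-4, -16, -64, -256, -1024]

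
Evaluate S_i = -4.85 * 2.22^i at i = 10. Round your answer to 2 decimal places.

S_10 = -4.85 * 2.22^10 ≈ -4.85 * 2907.5671 ≈ -14101.7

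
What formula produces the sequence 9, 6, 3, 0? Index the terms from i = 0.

Check differences: 6 - 9 = -3
3 - 6 = -3
Common difference d = -3.
First term a = 9.
Formula: S_i = 9 - 3*i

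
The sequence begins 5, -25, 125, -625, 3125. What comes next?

Ratios: -25 / 5 = -5.0
This is a geometric sequence with common ratio r = -5.
Next term = 3125 * -5 = -15625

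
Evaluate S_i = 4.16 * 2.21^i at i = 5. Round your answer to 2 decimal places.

S_5 = 4.16 * 2.21^5 ≈ 4.16 * 52.7183 ≈ 219.31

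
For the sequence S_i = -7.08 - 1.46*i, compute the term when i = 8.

S_8 = -7.08 + -1.46*8 = -7.08 + -11.68 = -18.76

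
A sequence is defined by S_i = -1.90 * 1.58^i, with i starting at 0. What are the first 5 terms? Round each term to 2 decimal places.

This is a geometric sequence.
i=0: S_0 = -1.9 * 1.58^0 = -1.9
i=1: S_1 = -1.9 * 1.58^1 ≈ -3.0
i=2: S_2 = -1.9 * 1.58^2 ≈ -4.74
i=3: S_3 = -1.9 * 1.58^3 ≈ -7.49
i=4: S_4 = -1.9 * 1.58^4 ≈ -11.84
The first 5 terms are: [-1.9, -3.0, -4.74, -7.49, -11.84]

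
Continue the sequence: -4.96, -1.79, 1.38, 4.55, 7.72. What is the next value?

Differences: -1.79 - -4.96 = 3.17
This is an arithmetic sequence with common difference d = 3.17.
Next term = 7.72 + 3.17 = 10.89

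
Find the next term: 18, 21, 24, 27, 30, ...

Differences: 21 - 18 = 3
This is an arithmetic sequence with common difference d = 3.
Next term = 30 + 3 = 33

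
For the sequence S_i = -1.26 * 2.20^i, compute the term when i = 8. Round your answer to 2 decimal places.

S_8 = -1.26 * 2.2^8 ≈ -1.26 * 548.7587 ≈ -691.44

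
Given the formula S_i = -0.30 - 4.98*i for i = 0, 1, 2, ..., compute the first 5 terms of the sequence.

This is an arithmetic sequence.
i=0: S_0 = -0.3 + -4.98*0 = -0.3
i=1: S_1 = -0.3 + -4.98*1 = -5.28
i=2: S_2 = -0.3 + -4.98*2 = -10.26
i=3: S_3 = -0.3 + -4.98*3 = -15.24
i=4: S_4 = -0.3 + -4.98*4 = -20.22
The first 5 terms are: [-0.3, -5.28, -10.26, -15.24, -20.22]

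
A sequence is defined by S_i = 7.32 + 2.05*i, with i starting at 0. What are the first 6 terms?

This is an arithmetic sequence.
i=0: S_0 = 7.32 + 2.05*0 = 7.32
i=1: S_1 = 7.32 + 2.05*1 = 9.37
i=2: S_2 = 7.32 + 2.05*2 = 11.42
i=3: S_3 = 7.32 + 2.05*3 = 13.47
i=4: S_4 = 7.32 + 2.05*4 = 15.52
i=5: S_5 = 7.32 + 2.05*5 = 17.57
The first 6 terms are: [7.32, 9.37, 11.42, 13.47, 15.52, 17.57]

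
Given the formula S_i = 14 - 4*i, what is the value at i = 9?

S_9 = 14 + -4*9 = 14 + -36 = -22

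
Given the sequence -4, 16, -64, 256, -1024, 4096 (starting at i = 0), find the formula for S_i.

Check ratios: 16 / -4 = -4.0
Common ratio r = -4.
First term a = -4.
Formula: S_i = -4 * (-4)^i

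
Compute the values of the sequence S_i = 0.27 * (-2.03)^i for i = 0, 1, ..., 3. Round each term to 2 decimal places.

This is a geometric sequence.
i=0: S_0 = 0.27 * (-2.03)^0 = 0.27
i=1: S_1 = 0.27 * (-2.03)^1 ≈ -0.55
i=2: S_2 = 0.27 * (-2.03)^2 ≈ 1.11
i=3: S_3 = 0.27 * (-2.03)^3 ≈ -2.26
The first 4 terms are: [0.27, -0.55, 1.11, -2.26]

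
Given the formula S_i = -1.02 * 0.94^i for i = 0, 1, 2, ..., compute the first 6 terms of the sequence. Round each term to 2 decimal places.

This is a geometric sequence.
i=0: S_0 = -1.02 * 0.94^0 = -1.02
i=1: S_1 = -1.02 * 0.94^1 ≈ -0.96
i=2: S_2 = -1.02 * 0.94^2 ≈ -0.9
i=3: S_3 = -1.02 * 0.94^3 ≈ -0.85
i=4: S_4 = -1.02 * 0.94^4 ≈ -0.8
i=5: S_5 = -1.02 * 0.94^5 ≈ -0.75
The first 6 terms are: [-1.02, -0.96, -0.9, -0.85, -0.8, -0.75]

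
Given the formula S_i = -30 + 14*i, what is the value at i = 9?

S_9 = -30 + 14*9 = -30 + 126 = 96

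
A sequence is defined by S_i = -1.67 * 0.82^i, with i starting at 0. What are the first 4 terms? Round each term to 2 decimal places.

This is a geometric sequence.
i=0: S_0 = -1.67 * 0.82^0 = -1.67
i=1: S_1 = -1.67 * 0.82^1 ≈ -1.37
i=2: S_2 = -1.67 * 0.82^2 ≈ -1.12
i=3: S_3 = -1.67 * 0.82^3 ≈ -0.92
The first 4 terms are: [-1.67, -1.37, -1.12, -0.92]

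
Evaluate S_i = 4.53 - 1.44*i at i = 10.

S_10 = 4.53 + -1.44*10 = 4.53 + -14.4 = -9.87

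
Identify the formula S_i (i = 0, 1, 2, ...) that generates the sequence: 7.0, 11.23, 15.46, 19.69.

Check differences: 11.23 - 7.0 = 4.23
15.46 - 11.23 = 4.23
Common difference d = 4.23.
First term a = 7.0.
Formula: S_i = 7.00 + 4.23*i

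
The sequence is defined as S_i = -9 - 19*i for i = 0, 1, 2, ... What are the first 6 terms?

This is an arithmetic sequence.
i=0: S_0 = -9 + -19*0 = -9
i=1: S_1 = -9 + -19*1 = -28
i=2: S_2 = -9 + -19*2 = -47
i=3: S_3 = -9 + -19*3 = -66
i=4: S_4 = -9 + -19*4 = -85
i=5: S_5 = -9 + -19*5 = -104
The first 6 terms are: [-9, -28, -47, -66, -85, -104]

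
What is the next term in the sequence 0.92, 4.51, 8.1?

Differences: 4.51 - 0.92 = 3.59
This is an arithmetic sequence with common difference d = 3.59.
Next term = 8.1 + 3.59 = 11.69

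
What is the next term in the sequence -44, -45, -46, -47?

Differences: -45 - -44 = -1
This is an arithmetic sequence with common difference d = -1.
Next term = -47 + -1 = -48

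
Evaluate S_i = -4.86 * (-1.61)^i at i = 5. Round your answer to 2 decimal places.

S_5 = -4.86 * (-1.61)^5 ≈ -4.86 * -10.8176 ≈ 52.57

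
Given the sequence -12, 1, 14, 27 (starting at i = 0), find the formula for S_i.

Check differences: 1 - -12 = 13
14 - 1 = 13
Common difference d = 13.
First term a = -12.
Formula: S_i = -12 + 13*i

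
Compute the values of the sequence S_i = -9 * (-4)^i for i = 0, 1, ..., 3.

This is a geometric sequence.
i=0: S_0 = -9 * (-4)^0 = -9
i=1: S_1 = -9 * (-4)^1 = 36
i=2: S_2 = -9 * (-4)^2 = -144
i=3: S_3 = -9 * (-4)^3 = 576
The first 4 terms are: [-9, 36, -144, 576]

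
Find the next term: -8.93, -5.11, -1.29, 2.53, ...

Differences: -5.11 - -8.93 = 3.82
This is an arithmetic sequence with common difference d = 3.82.
Next term = 2.53 + 3.82 = 6.35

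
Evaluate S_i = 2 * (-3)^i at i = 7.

S_7 = 2 * (-3)^7 = 2 * -2187 = -4374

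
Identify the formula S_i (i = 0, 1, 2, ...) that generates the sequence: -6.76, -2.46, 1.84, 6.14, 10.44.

Check differences: -2.46 - -6.76 = 4.3
1.84 - -2.46 = 4.3
Common difference d = 4.3.
First term a = -6.76.
Formula: S_i = -6.76 + 4.30*i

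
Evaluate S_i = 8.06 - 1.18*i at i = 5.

S_5 = 8.06 + -1.18*5 = 8.06 + -5.9 = 2.16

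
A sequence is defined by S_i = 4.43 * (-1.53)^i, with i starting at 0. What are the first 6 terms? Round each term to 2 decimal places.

This is a geometric sequence.
i=0: S_0 = 4.43 * (-1.53)^0 = 4.43
i=1: S_1 = 4.43 * (-1.53)^1 ≈ -6.78
i=2: S_2 = 4.43 * (-1.53)^2 ≈ 10.37
i=3: S_3 = 4.43 * (-1.53)^3 ≈ -15.87
i=4: S_4 = 4.43 * (-1.53)^4 ≈ 24.28
i=5: S_5 = 4.43 * (-1.53)^5 ≈ -37.14
The first 6 terms are: [4.43, -6.78, 10.37, -15.87, 24.28, -37.14]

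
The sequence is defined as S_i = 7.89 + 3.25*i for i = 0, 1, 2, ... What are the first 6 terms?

This is an arithmetic sequence.
i=0: S_0 = 7.89 + 3.25*0 = 7.89
i=1: S_1 = 7.89 + 3.25*1 = 11.14
i=2: S_2 = 7.89 + 3.25*2 = 14.39
i=3: S_3 = 7.89 + 3.25*3 = 17.64
i=4: S_4 = 7.89 + 3.25*4 = 20.89
i=5: S_5 = 7.89 + 3.25*5 = 24.14
The first 6 terms are: [7.89, 11.14, 14.39, 17.64, 20.89, 24.14]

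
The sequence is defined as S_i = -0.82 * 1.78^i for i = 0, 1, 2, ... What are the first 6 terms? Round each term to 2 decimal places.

This is a geometric sequence.
i=0: S_0 = -0.82 * 1.78^0 = -0.82
i=1: S_1 = -0.82 * 1.78^1 ≈ -1.46
i=2: S_2 = -0.82 * 1.78^2 ≈ -2.6
i=3: S_3 = -0.82 * 1.78^3 ≈ -4.62
i=4: S_4 = -0.82 * 1.78^4 ≈ -8.23
i=5: S_5 = -0.82 * 1.78^5 ≈ -14.65
The first 6 terms are: [-0.82, -1.46, -2.6, -4.62, -8.23, -14.65]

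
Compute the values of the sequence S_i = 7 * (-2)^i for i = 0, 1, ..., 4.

This is a geometric sequence.
i=0: S_0 = 7 * (-2)^0 = 7
i=1: S_1 = 7 * (-2)^1 = -14
i=2: S_2 = 7 * (-2)^2 = 28
i=3: S_3 = 7 * (-2)^3 = -56
i=4: S_4 = 7 * (-2)^4 = 112
The first 5 terms are: [7, -14, 28, -56, 112]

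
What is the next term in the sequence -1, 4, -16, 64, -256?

Ratios: 4 / -1 = -4.0
This is a geometric sequence with common ratio r = -4.
Next term = -256 * -4 = 1024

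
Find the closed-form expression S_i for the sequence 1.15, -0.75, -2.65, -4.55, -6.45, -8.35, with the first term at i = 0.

Check differences: -0.75 - 1.15 = -1.9
-2.65 - -0.75 = -1.9
Common difference d = -1.9.
First term a = 1.15.
Formula: S_i = 1.15 - 1.90*i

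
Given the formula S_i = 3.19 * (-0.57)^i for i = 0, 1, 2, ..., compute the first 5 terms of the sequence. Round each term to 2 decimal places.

This is a geometric sequence.
i=0: S_0 = 3.19 * (-0.57)^0 = 3.19
i=1: S_1 = 3.19 * (-0.57)^1 ≈ -1.82
i=2: S_2 = 3.19 * (-0.57)^2 ≈ 1.04
i=3: S_3 = 3.19 * (-0.57)^3 ≈ -0.59
i=4: S_4 = 3.19 * (-0.57)^4 ≈ 0.34
The first 5 terms are: [3.19, -1.82, 1.04, -0.59, 0.34]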